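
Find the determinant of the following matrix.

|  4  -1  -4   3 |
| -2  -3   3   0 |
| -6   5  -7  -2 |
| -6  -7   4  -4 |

Expand along row 2 (it has 1 zero):
  − (-2) · M_21   where M_21 = det([-1 -4 3; 5 -7 -2; -7 4 -4]) = -259
  + (-3) · M_22   where M_22 = det([4 -4 3; -6 -7 -2; -6 4 -4]) = -6
  − (3) · M_23   where M_23 = det([4 -1 3; -6 5 -2; -6 -7 -4]) = 92
det = (-1)·(-2)·(-259) + (+1)·(-3)·(-6) + (-1)·(3)·(92) = -776

-776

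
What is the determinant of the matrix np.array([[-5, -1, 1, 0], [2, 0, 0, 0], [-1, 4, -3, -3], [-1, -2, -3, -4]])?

Expand along row 2 (it has 3 zeros):
  − (2) · M_21   where M_21 = det([-1 1 0; 4 -3 -3; -2 -3 -4]) = 19
det = (-1)·(2)·(19) = -38

-38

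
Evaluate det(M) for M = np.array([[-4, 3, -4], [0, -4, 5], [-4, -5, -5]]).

|M| = -176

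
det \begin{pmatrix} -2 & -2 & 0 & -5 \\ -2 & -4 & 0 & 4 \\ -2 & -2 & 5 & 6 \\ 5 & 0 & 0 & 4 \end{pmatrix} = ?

Expand along column 3 (it has 3 zeros):
  + (5) · M_33   where M_33 = det([-2 -2 -5; -2 -4 4; 5 0 4]) = -124
det = (+1)·(5)·(-124) = -620

-620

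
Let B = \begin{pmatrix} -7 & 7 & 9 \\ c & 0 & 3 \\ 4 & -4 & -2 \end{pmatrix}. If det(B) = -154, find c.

Expanding along the column containing c, det(B) is linear in c: det(B) = (-22)·c + (0).
Set (-22)·c + (0) = -154  ⇒  (-22)·c = -154  ⇒  c = 7.

c = 7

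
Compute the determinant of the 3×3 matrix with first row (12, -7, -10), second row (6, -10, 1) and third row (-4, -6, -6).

Expand along row 1:
  + 12 · |-10 1; -6 -6| = 12·(60 − (-6)) = 792
  − (-7) · |6 1; -4 -6| = −(-7)·(-36 − (-4)) = -224
  + (-10) · |6 -10; -4 -6| = (-10)·(-36 − 40) = 760
Sum: (792) + (-224) + (760) = 1328

1328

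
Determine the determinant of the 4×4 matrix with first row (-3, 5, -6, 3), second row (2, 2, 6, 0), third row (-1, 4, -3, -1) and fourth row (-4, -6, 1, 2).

Expand along row 2 (it has 1 zero):
  − (2) · M_21   where M_21 = det([5 -6 3; 4 -3 -1; -6 1 2]) = -55
  + (2) · M_22   where M_22 = det([-3 -6 3; -1 -3 -1; -4 1 2]) = -60
  − (6) · M_23   where M_23 = det([-3 5 3; -1 4 -1; -4 -6 2]) = 90
det = (-1)·(2)·(-55) + (+1)·(2)·(-60) + (-1)·(6)·(90) = -550

-550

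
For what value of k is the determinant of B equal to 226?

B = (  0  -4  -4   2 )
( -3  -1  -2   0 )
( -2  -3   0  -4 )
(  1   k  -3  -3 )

-3

Expanding along the column containing k, det(B) is linear in k: det(B) = (40)·k + (346).
Set (40)·k + (346) = 226  ⇒  (40)·k = -120  ⇒  k = -3.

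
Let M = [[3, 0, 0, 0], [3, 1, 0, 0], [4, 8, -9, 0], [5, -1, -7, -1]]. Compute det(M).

27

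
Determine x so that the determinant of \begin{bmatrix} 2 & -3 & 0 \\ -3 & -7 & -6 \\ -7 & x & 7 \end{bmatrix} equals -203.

x = 7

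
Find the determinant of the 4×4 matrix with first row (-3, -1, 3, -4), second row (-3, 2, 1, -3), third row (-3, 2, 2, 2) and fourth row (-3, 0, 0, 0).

Expand along row 4 (it has 3 zeros):
  − (-3) · M_41   where M_41 = det([-1 3 -4; 2 1 -3; 2 2 2]) = -46
det = (-1)·(-3)·(-46) = -138

-138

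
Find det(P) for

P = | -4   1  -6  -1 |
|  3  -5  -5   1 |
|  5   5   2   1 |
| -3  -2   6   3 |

Expand along row 1:
  + (-4) · M_11   where M_11 = det([-5 -5 1; 5 2 1; -2 6 3]) = 119
  − (1) · M_12   where M_12 = det([3 -5 1; 5 2 1; -3 6 3]) = 126
  + (-6) · M_13   where M_13 = det([3 -5 1; 5 5 1; -3 -2 3]) = 146
  − (-1) · M_14   where M_14 = det([3 -5 -5; 5 5 2; -3 -2 6]) = 257
det = (+1)·(-4)·(119) + (-1)·(1)·(126) + (+1)·(-6)·(146) + (-1)·(-1)·(257) = -1221

The determinant is -1221.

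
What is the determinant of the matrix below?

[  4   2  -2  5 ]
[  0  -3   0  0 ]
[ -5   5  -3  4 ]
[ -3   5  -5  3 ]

-354

Expand along row 2 (it has 3 zeros):
  + (-3) · M_22   where M_22 = det([4 -2 5; -5 -3 4; -3 -5 3]) = 118
det = (+1)·(-3)·(118) = -354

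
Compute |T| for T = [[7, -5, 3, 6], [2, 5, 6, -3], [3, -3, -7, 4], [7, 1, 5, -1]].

Expand along row 1:
  + (7) · M_11   where M_11 = det([5 6 -3; -3 -7 4; 1 5 -1]) = -35
  − (-5) · M_12   where M_12 = det([2 6 -3; 3 -7 4; 7 5 -1]) = -32
  + (3) · M_13   where M_13 = det([2 5 -3; 3 -3 4; 7 1 -1]) = 81
  − (6) · M_14   where M_14 = det([2 5 6; 3 -3 -7; 7 1 5]) = -192
det = (+1)·(7)·(-35) + (-1)·(-5)·(-32) + (+1)·(3)·(81) + (-1)·(6)·(-192) = 990

990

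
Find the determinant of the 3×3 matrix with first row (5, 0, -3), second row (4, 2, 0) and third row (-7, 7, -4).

The determinant is -166.

Expand along row 1:
  + 5 · |2 0; 7 -4| = 5·(-8 − 0) = -40
  + (-3) · |4 2; -7 7| = (-3)·(28 − (-14)) = -126
Sum: (-40) + (-126) = -166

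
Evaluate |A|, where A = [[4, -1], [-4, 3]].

8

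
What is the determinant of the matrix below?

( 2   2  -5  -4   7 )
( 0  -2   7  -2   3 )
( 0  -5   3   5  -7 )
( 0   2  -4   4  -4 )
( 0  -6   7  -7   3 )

Expand along column 1 (it has 4 zeros):
  + (2) · M_11   where M_11 = det([-2 7 -2 3; -5 3 5 -7; 2 -4 4 -4; -6 7 -7 3]) = -292
det = (+1)·(2)·(-292) = -584

The determinant is -584.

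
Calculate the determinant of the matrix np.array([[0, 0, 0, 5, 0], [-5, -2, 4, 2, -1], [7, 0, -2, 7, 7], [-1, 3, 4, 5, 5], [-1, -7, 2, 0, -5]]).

Expand along row 1 (it has 4 zeros):
  − (5) · M_14   where M_14 = det([-5 -2 4 -1; 7 0 -2 7; -1 3 4 5; -1 -7 2 -5]) = -684
det = (-1)·(5)·(-684) = 3420

The determinant is 3420.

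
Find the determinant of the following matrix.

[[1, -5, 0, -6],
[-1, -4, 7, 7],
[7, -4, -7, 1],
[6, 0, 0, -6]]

The determinant is 4620.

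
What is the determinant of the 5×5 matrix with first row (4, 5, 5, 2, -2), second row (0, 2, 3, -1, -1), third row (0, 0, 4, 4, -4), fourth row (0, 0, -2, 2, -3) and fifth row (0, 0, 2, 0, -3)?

-448

The matrix is block upper-triangular with a 2×2 block and a 3×3 block on the diagonal, so its determinant equals the product of the determinants of the diagonal blocks.
det of the 2×2 block = 8
det of the 3×3 block = -56
det = (8)·(-56) = -448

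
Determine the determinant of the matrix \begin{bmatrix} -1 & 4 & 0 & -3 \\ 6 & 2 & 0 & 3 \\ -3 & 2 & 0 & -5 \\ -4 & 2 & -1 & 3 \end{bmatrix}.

46

Expand along column 3 (it has 3 zeros):
  − (-1) · M_43   where M_43 = det([-1 4 -3; 6 2 3; -3 2 -5]) = 46
det = (-1)·(-1)·(46) = 46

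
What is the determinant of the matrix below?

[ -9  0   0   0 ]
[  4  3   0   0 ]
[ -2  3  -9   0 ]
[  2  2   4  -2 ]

The matrix is lower triangular, so the determinant is the product of the diagonal entries:
det = (-9) · (3) · (-9) · (-2) = -486

The determinant is -486.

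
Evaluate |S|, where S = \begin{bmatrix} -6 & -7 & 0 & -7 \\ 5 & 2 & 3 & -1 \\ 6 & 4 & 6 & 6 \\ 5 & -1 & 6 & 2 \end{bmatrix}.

Expand along row 1 (it has 1 zero):
  + (-6) · M_11   where M_11 = det([2 3 -1; 4 6 6; -1 6 2]) = -120
  − (-7) · M_12   where M_12 = det([5 3 -1; 6 6 6; 5 6 2]) = -72
  − (-7) · M_14   where M_14 = det([5 2 3; 6 4 6; 5 -1 6]) = 60
det = (+1)·(-6)·(-120) + (-1)·(-7)·(-72) + (-1)·(-7)·(60) = 636

The determinant is 636.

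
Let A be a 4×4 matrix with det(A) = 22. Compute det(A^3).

det(A^3) = (det A)^3 = (22)^3 = 10648

10648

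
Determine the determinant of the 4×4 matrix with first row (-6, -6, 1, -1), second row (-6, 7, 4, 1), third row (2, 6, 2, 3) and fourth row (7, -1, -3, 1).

Expand along row 1:
  + (-6) · M_11   where M_11 = det([7 4 1; 6 2 3; -1 -3 1]) = 25
  − (-6) · M_12   where M_12 = det([-6 4 1; 2 2 3; 7 -3 1]) = -10
  + (1) · M_13   where M_13 = det([-6 7 1; 2 6 3; 7 -1 1]) = 35
  − (-1) · M_14   where M_14 = det([-6 7 4; 2 6 2; 7 -1 -3]) = 60
det = (+1)·(-6)·(25) + (-1)·(-6)·(-10) + (+1)·(1)·(35) + (-1)·(-1)·(60) = -115

-115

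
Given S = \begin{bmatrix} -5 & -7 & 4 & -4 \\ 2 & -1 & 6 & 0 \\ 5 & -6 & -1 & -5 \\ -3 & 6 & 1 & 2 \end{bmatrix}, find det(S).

The determinant is 1227.

Expand along row 2 (it has 1 zero):
  − (2) · M_21   where M_21 = det([-7 4 -4; -6 -1 -5; 6 1 2]) = -93
  + (-1) · M_22   where M_22 = det([-5 4 -4; 5 -1 -5; -3 1 2]) = -3
  − (6) · M_23   where M_23 = det([-5 -7 -4; 5 -6 -5; -3 6 2]) = -173
det = (-1)·(2)·(-93) + (+1)·(-1)·(-3) + (-1)·(6)·(-173) = 1227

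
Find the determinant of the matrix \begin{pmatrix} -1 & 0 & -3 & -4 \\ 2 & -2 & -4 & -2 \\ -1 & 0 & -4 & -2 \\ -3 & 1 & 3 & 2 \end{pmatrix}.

-46

Expand along column 2 (it has 2 zeros):
  + (-2) · M_22   where M_22 = det([-1 -3 -4; -1 -4 -2; -3 3 2]) = 38
  + (1) · M_42   where M_42 = det([-1 -3 -4; 2 -4 -2; -1 -4 -2]) = 30
det = (+1)·(-2)·(38) + (+1)·(1)·(30) = -46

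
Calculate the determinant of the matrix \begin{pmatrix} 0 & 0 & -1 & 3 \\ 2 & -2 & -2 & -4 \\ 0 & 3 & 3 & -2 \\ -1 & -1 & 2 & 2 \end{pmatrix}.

The determinant is -46.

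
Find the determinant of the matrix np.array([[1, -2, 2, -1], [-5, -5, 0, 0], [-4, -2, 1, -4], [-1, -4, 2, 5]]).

-210

Expand along row 2 (it has 2 zeros):
  − (-5) · M_21   where M_21 = det([-2 2 -1; -2 1 -4; -4 2 5]) = 26
  + (-5) · M_22   where M_22 = det([1 2 -1; -4 1 -4; -1 2 5]) = 68
det = (-1)·(-5)·(26) + (+1)·(-5)·(68) = -210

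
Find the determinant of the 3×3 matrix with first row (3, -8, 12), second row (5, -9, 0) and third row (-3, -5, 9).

-507

Expand along column 3:
  + 12 · |5 -9; -3 -5| = 12·(-25 − 27) = -624
  + 9 · |3 -8; 5 -9| = 9·(-27 − (-40)) = 117
Sum: (-624) + (117) = -507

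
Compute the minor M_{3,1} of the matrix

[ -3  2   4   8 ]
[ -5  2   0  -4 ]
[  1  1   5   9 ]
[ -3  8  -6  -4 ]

Delete row 3 and column 1; the remaining 3×3 submatrix is [2 4 8; 2 0 -4; 8 -6 -4].
Its determinant is -240.

-240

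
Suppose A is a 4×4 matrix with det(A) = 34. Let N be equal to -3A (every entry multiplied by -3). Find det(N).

For a 4×4 matrix, det(-3A) = (-3)^4·det(A) = 81·det(A).
det(N) = (81)·(34) = 2754

2754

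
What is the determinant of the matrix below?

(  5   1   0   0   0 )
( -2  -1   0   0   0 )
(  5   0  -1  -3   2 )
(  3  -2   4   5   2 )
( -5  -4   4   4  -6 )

The matrix is block lower-triangular with a 2×2 block and a 3×3 block on the diagonal, so its determinant equals the product of the determinants of the diagonal blocks.
det of the 2×2 block = -3
det of the 3×3 block = -66
det = (-3)·(-66) = 198

198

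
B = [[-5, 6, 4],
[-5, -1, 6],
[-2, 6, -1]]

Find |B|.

Expand along column 1:
  + (-5) · |-1 6; 6 -1| = (-5)·(1 − 36) = 175
  − (-5) · |6 4; 6 -1| = −(-5)·(-6 − 24) = -150
  + (-2) · |6 4; -1 6| = (-2)·(36 − (-4)) = -80
Sum: (175) + (-150) + (-80) = -55

-55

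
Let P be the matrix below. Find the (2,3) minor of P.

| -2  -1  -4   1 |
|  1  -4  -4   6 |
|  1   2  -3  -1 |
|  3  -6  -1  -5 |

18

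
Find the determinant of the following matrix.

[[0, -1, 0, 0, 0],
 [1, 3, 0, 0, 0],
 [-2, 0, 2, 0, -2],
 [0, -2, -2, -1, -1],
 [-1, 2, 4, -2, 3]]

The determinant is -26.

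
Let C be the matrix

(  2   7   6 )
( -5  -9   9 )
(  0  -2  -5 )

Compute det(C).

Expand along row 3:
  − (-2) · |2 6; -5 9| = −(-2)·(18 − (-30)) = 96
  + (-5) · |2 7; -5 -9| = (-5)·(-18 − (-35)) = -85
Sum: (96) + (-85) = 11

|C| = 11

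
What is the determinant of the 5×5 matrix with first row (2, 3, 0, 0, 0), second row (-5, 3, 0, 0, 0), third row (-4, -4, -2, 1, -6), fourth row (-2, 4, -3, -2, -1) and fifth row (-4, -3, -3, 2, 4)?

The matrix is block lower-triangular with a 2×2 block and a 3×3 block on the diagonal, so its determinant equals the product of the determinants of the diagonal blocks.
det of the 2×2 block = 21
det of the 3×3 block = 99
det = (21)·(99) = 2079

2079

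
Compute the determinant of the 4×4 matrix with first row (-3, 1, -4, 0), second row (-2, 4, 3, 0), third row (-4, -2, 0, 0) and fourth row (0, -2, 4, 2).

The determinant is -220.

Expand along column 4 (it has 3 zeros):
  + (2) · M_44   where M_44 = det([-3 1 -4; -2 4 3; -4 -2 0]) = -110
det = (+1)·(2)·(-110) = -220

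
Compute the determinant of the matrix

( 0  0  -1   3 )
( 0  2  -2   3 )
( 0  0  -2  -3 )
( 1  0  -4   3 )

Expand along column 1 (it has 3 zeros):
  − (1) · M_41   where M_41 = det([0 -1 3; 2 -2 3; 0 -2 -3]) = -18
det = (-1)·(1)·(-18) = 18

The determinant is 18.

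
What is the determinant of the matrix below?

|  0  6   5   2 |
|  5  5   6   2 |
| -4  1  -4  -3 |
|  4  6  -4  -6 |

128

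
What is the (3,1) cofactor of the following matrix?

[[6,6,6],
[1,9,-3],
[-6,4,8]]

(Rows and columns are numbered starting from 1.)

Delete row 3 and column 1; the remaining 2×2 submatrix is [6 6; 9 -3].
Its determinant is 6·(-3) − 6·9 = -72.
The cofactor carries sign (−1)^(3+1) = +1, so C_{3,1} = +(-72) = -72.

-72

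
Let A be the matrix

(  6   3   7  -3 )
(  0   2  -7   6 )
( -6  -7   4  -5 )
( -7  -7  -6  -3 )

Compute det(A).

340

Expand along row 2 (it has 1 zero):
  + (2) · M_22   where M_22 = det([6 7 -3; -6 4 -5; -7 -6 -3]) = -325
  − (-7) · M_23   where M_23 = det([6 3 -3; -6 -7 -5; -7 -7 -3]) = -12
  + (6) · M_24   where M_24 = det([6 3 7; -6 -7 4; -7 -7 -6]) = 179
det = (+1)·(2)·(-325) + (-1)·(-7)·(-12) + (+1)·(6)·(179) = 340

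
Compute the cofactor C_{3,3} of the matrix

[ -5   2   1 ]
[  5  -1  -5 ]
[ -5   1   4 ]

Delete row 3 and column 3; the remaining 2×2 submatrix is [-5 2; 5 -1].
Its determinant is (-5)·(-1) − 2·5 = -5.
The cofactor carries sign (−1)^(3+3) = +1, so C_{3,3} = +(-5) = -5.

-5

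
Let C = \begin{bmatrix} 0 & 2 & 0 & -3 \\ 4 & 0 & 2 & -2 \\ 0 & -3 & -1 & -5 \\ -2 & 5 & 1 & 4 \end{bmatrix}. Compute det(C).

Expand along row 1 (it has 2 zeros):
  − (2) · M_12   where M_12 = det([4 2 -2; 0 -1 -5; -2 1 4]) = 28
  − (-3) · M_14   where M_14 = det([4 0 2; 0 -3 -1; -2 5 1]) = -4
det = (-1)·(2)·(28) + (-1)·(-3)·(-4) = -68

-68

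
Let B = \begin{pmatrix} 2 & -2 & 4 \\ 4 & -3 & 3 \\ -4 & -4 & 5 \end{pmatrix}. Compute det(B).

Expand along row 1:
  + 2 · |-3 3; -4 5| = 2·(-15 − (-12)) = -6
  − (-2) · |4 3; -4 5| = −(-2)·(20 − (-12)) = 64
  + 4 · |4 -3; -4 -4| = 4·(-16 − 12) = -112
Sum: (-6) + (64) + (-112) = -54

-54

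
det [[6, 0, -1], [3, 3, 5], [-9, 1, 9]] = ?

The determinant is 102.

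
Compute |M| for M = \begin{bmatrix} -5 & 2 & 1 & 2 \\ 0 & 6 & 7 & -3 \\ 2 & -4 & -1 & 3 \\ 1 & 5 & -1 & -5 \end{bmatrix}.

det(M) = -290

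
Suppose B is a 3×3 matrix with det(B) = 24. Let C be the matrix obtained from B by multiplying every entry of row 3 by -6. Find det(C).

Scaling one row by -6 multiplies the determinant by -6.
det(C) = (-6)·(24) = -144

The determinant is -144.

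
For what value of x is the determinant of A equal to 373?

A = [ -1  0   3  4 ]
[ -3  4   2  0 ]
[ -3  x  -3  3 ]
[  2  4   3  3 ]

Expanding along the row containing x, det(A) is linear in x: det(A) = (31)·x + (528).
Set (31)·x + (528) = 373  ⇒  (31)·x = -155  ⇒  x = -5.

x = -5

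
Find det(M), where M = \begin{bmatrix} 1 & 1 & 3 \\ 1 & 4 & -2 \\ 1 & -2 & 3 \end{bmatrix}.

Expand along column 1:
  + 1 · |4 -2; -2 3| = 1·(12 − 4) = 8
  − 1 · |1 3; -2 3| = −1·(3 − (-6)) = -9
  + 1 · |1 3; 4 -2| = 1·(-2 − 12) = -14
Sum: (8) + (-9) + (-14) = -15

|M| = -15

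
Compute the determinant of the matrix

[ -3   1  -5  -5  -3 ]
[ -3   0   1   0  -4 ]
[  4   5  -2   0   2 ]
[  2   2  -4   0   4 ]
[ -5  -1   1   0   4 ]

2140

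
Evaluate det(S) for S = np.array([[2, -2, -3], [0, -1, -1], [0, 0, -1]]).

S is upper triangular, so det(S) is the product of the diagonal entries:
det = (2) · (-1) · (-1) = 2

2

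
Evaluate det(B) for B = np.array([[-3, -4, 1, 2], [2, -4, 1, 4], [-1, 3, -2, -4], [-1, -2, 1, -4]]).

Expand along row 1:
  + (-3) · M_11   where M_11 = det([-4 1 4; 3 -2 -4; -2 1 -4]) = -32
  − (-4) · M_12   where M_12 = det([2 1 4; -1 -2 -4; -1 1 -4]) = 12
  + (1) · M_13   where M_13 = det([2 -4 4; -1 3 -4; -1 -2 -4]) = -20
  − (2) · M_14   where M_14 = det([2 -4 1; -1 3 -2; -1 -2 1]) = -9
det = (+1)·(-3)·(-32) + (-1)·(-4)·(12) + (+1)·(1)·(-20) + (-1)·(2)·(-9) = 142

|B| = 142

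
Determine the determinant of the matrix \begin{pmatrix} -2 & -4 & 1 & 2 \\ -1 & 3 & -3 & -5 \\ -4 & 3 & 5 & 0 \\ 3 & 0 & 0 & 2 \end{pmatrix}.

Expand along row 4 (it has 2 zeros):
  − (3) · M_41   where M_41 = det([-4 1 2; 3 -3 -5; 3 5 0]) = -67
  + (2) · M_44   where M_44 = det([-2 -4 1; -1 3 -3; -4 3 5]) = -107
det = (-1)·(3)·(-67) + (+1)·(2)·(-107) = -13

-13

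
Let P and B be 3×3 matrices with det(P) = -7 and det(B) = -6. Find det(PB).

The determinant is 42.

det(PB) = det(P)·det(B) = (-7)·(-6) = 42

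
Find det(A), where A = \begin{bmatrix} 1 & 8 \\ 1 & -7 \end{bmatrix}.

det(A) = 1·(-7) − 8·1 = -7 − 8 = -15

-15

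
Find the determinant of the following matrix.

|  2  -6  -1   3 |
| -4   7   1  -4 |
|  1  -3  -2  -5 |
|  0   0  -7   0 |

The determinant is 455.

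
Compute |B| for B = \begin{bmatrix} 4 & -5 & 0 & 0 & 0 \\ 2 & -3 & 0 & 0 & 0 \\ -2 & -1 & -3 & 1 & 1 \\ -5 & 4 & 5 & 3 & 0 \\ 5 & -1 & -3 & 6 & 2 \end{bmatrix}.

det(B) = -22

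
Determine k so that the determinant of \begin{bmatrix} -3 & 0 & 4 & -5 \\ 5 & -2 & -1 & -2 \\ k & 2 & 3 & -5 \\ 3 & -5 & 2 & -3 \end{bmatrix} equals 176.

Expanding along the row containing k, det(B) is linear in k: det(B) = (61)·k + (176).
Set (61)·k + (176) = 176  ⇒  (61)·k = 0  ⇒  k = 0.

0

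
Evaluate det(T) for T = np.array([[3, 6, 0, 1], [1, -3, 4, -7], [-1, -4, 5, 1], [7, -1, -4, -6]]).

|T| = -1721

Expand along row 1 (it has 1 zero):
  + (3) · M_11   where M_11 = det([-3 4 -7; -4 5 1; -1 -4 -6]) = -169
  − (6) · M_12   where M_12 = det([1 4 -7; -1 5 1; 7 -4 -6]) = 195
  − (1) · M_14   where M_14 = det([1 -3 4; -1 -4 5; 7 -1 -4]) = 44
det = (+1)·(3)·(-169) + (-1)·(6)·(195) + (-1)·(1)·(44) = -1721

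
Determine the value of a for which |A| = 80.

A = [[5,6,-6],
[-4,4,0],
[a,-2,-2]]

a = 9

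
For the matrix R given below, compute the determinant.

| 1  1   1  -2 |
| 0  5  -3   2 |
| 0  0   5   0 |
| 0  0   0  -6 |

R is upper triangular, so det(R) is the product of the diagonal entries:
det = (1) · (5) · (5) · (-6) = -150

det(R) = -150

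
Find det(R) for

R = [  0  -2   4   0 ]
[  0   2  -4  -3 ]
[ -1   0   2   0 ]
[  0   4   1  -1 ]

The determinant is 54.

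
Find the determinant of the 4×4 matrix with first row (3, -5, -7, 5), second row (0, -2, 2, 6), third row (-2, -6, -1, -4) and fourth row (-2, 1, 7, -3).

-600

Expand along row 2 (it has 1 zero):
  + (-2) · M_22   where M_22 = det([3 -7 5; -2 -1 -4; -2 7 -3]) = -1
  − (2) · M_23   where M_23 = det([3 -5 5; -2 -6 -4; -2 1 -3]) = -14
  + (6) · M_24   where M_24 = det([3 -5 -7; -2 -6 -1; -2 1 7]) = -105
det = (+1)·(-2)·(-1) + (-1)·(2)·(-14) + (+1)·(6)·(-105) = -600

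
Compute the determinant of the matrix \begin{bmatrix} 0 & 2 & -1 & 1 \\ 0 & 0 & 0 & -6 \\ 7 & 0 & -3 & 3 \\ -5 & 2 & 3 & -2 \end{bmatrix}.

Expand along row 2 (it has 3 zeros):
  + (-6) · M_24   where M_24 = det([0 2 -1; 7 0 -3; -5 2 3]) = -26
det = (+1)·(-6)·(-26) = 156

156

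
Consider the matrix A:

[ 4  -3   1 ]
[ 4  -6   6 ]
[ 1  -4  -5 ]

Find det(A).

Expand along row 1:
  + 4 · |-6 6; -4 -5| = 4·(30 − (-24)) = 216
  − (-3) · |4 6; 1 -5| = −(-3)·(-20 − 6) = -78
  + 1 · |4 -6; 1 -4| = 1·(-16 − (-6)) = -10
Sum: (216) + (-78) + (-10) = 128

128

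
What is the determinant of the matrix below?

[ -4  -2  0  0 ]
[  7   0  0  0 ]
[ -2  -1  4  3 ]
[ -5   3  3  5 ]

The matrix is block lower-triangular with a 2×2 block and a 2×2 block on the diagonal, so its determinant equals the product of the determinants of the diagonal blocks.
det of the 2×2 block = 14
det of the 2×2 block = 11
det = (14)·(11) = 154

154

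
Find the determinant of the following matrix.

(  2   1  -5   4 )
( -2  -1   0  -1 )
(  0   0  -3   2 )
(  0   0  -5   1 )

0

The matrix is block upper-triangular with a 2×2 block and a 2×2 block on the diagonal, so its determinant equals the product of the determinants of the diagonal blocks.
det of the 2×2 block = 0
det of the 2×2 block = 7
det = (0)·(7) = 0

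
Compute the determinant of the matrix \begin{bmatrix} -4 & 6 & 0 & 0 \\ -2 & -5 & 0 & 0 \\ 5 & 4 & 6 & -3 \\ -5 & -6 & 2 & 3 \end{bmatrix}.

768

The matrix is block lower-triangular with a 2×2 block and a 2×2 block on the diagonal, so its determinant equals the product of the determinants of the diagonal blocks.
det of the 2×2 block = 32
det of the 2×2 block = 24
det = (32)·(24) = 768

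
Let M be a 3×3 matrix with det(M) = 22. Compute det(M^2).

The determinant is 484.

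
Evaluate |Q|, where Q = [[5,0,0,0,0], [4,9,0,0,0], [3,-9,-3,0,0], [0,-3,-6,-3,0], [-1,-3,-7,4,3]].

det(Q) = 1215

Q is lower triangular, so det(Q) is the product of the diagonal entries:
det = (5) · (9) · (-3) · (-3) · (3) = 1215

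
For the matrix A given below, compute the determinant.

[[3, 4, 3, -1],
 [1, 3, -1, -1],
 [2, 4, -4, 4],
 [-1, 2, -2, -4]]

-12

Expand along row 1:
  + (3) · M_11   where M_11 = det([3 -1 -1; 4 -4 4; 2 -2 -4]) = 48
  − (4) · M_12   where M_12 = det([1 -1 -1; 2 -4 4; -1 -2 -4]) = 28
  + (3) · M_13   where M_13 = det([1 3 -1; 2 4 4; -1 2 -4]) = -20
  − (-1) · M_14   where M_14 = det([1 3 -1; 2 4 -4; -1 2 -2]) = 16
det = (+1)·(3)·(48) + (-1)·(4)·(28) + (+1)·(3)·(-20) + (-1)·(-1)·(16) = -12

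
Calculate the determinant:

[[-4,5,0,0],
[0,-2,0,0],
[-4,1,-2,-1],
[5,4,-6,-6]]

The matrix is block lower-triangular with a 2×2 block and a 2×2 block on the diagonal, so its determinant equals the product of the determinants of the diagonal blocks.
det of the 2×2 block = 8
det of the 2×2 block = 6
det = (8)·(6) = 48

The determinant is 48.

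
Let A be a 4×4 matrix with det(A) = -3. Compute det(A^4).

81

det(A^4) = (det A)^4 = (-3)^4 = 81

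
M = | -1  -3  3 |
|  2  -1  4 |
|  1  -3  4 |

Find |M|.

det(M) = -11

Expand along column 1:
  + (-1) · |-1 4; -3 4| = (-1)·(-4 − (-12)) = -8
  − 2 · |-3 3; -3 4| = −2·(-12 − (-9)) = 6
  + 1 · |-3 3; -1 4| = 1·(-12 − (-3)) = -9
Sum: (-8) + (6) + (-9) = -11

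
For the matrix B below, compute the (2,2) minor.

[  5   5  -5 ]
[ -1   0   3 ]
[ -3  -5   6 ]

Delete row 2 and column 2; the remaining 2×2 submatrix is [5 -5; -3 6].
Its determinant is 5·6 − (-5)·(-3) = 15.

The minor is 15.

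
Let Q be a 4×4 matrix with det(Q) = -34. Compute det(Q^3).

det(Q^3) = (det Q)^3 = (-34)^3 = -39304

The determinant is -39304.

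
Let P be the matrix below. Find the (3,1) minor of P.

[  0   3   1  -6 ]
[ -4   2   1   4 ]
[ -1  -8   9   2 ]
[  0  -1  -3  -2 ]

60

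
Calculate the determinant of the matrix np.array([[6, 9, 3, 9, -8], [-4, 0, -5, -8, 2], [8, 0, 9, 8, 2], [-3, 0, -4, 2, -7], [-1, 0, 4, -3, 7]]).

Expand along column 2 (it has 4 zeros):
  − (9) · M_12   where M_12 = det([-4 -5 -8 2; 8 9 8 2; -3 -4 2 -7; -1 4 -3 7]) = -200
det = (-1)·(9)·(-200) = 1800

1800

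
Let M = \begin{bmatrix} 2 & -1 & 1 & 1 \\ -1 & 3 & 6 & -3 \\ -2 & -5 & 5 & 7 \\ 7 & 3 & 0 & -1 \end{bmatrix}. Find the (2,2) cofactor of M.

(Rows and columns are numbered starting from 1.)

Delete row 2 and column 2; the remaining 3×3 submatrix is [2 1 1; -2 5 7; 7 0 -1].
Its determinant is 2.
The cofactor carries sign (−1)^(2+2) = +1, so C_{2,2} = +(2) = 2.

2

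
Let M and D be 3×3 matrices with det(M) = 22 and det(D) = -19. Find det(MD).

|MD| = -418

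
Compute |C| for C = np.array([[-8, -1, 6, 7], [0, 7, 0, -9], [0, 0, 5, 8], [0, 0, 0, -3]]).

C is upper triangular, so det(C) is the product of the diagonal entries:
det = (-8) · (7) · (5) · (-3) = 840

det(C) = 840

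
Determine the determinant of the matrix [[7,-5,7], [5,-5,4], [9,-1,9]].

38

Expand along column 1:
  + 7 · |-5 4; -1 9| = 7·(-45 − (-4)) = -287
  − 5 · |-5 7; -1 9| = −5·(-45 − (-7)) = 190
  + 9 · |-5 7; -5 4| = 9·(-20 − (-35)) = 135
Sum: (-287) + (190) + (135) = 38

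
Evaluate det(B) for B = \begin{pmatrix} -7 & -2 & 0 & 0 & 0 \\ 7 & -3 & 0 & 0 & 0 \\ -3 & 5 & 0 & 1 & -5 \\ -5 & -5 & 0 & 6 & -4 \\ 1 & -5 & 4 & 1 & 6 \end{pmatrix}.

3640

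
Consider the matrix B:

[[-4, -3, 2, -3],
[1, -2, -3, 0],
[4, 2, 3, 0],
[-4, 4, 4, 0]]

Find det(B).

|B| = -60

Expand along column 4 (it has 3 zeros):
  − (-3) · M_14   where M_14 = det([1 -2 -3; 4 2 3; -4 4 4]) = -20
det = (-1)·(-3)·(-20) = -60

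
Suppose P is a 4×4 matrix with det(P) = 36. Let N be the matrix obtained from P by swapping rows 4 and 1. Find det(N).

The determinant is -36.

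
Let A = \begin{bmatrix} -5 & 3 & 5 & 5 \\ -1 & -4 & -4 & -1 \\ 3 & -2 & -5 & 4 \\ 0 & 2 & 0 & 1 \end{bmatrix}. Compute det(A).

The determinant is 349.

Expand along row 4 (it has 2 zeros):
  + (2) · M_42   where M_42 = det([-5 5 5; -1 -4 -1; 3 -5 4]) = 195
  + (1) · M_44   where M_44 = det([-5 3 5; -1 -4 -4; 3 -2 -5]) = -41
det = (+1)·(2)·(195) + (+1)·(1)·(-41) = 349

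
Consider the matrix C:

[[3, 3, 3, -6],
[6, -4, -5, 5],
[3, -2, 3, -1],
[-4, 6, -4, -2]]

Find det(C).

Expand along row 1:
  + (3) · M_11   where M_11 = det([-4 -5 5; -2 3 -1; 6 -4 -2]) = 40
  − (3) · M_12   where M_12 = det([6 -5 5; 3 3 -1; -4 -4 -2]) = -110
  + (3) · M_13   where M_13 = det([6 -4 5; 3 -2 -1; -4 6 -2]) = 70
  − (-6) · M_14   where M_14 = det([6 -4 -5; 3 -2 3; -4 6 -4]) = -110
det = (+1)·(3)·(40) + (-1)·(3)·(-110) + (+1)·(3)·(70) + (-1)·(-6)·(-110) = 0

0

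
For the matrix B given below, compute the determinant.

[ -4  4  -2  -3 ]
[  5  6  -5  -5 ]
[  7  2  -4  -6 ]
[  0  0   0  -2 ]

Expand along row 4 (it has 3 zeros):
  + (-2) · M_44   where M_44 = det([-4 4 -2; 5 6 -5; 7 2 -4]) = 60
det = (+1)·(-2)·(60) = -120

-120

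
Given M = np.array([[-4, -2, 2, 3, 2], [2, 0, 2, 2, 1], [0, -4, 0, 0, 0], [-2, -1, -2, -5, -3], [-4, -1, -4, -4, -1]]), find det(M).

Expand along row 3 (it has 4 zeros):
  − (-4) · M_32   where M_32 = det([-4 2 3 2; 2 2 2 1; -2 -2 -5 -3; -4 -4 -4 -1]) = 36
det = (-1)·(-4)·(36) = 144

|M| = 144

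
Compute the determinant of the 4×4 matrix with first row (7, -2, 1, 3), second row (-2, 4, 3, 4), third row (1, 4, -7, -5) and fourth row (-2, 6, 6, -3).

Expand along row 1:
  + (7) · M_11   where M_11 = det([4 3 4; 4 -7 -5; 6 6 -3]) = 414
  − (-2) · M_12   where M_12 = det([-2 3 4; 1 -7 -5; -2 6 -3]) = -95
  + (1) · M_13   where M_13 = det([-2 4 4; 1 4 -5; -2 6 -3]) = 72
  − (3) · M_14   where M_14 = det([-2 4 3; 1 4 -7; -2 6 6]) = -58
det = (+1)·(7)·(414) + (-1)·(-2)·(-95) + (+1)·(1)·(72) + (-1)·(3)·(-58) = 2954

2954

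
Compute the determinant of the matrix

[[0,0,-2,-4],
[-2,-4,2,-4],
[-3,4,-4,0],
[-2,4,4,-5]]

-840

Expand along row 1 (it has 2 zeros):
  + (-2) · M_13   where M_13 = det([-2 -4 -4; -3 4 0; -2 4 -5]) = 116
  − (-4) · M_14   where M_14 = det([-2 -4 2; -3 4 -4; -2 4 4]) = -152
det = (+1)·(-2)·(116) + (-1)·(-4)·(-152) = -840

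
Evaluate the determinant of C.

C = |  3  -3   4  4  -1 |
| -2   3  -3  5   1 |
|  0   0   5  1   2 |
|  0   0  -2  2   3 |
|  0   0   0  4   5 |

C is block upper-triangular with a 2×2 block and a 3×3 block on the diagonal, so its determinant equals the product of the determinants of the diagonal blocks.
det of the 2×2 block = 3
det of the 3×3 block = -16
det = (3)·(-16) = -48

|C| = -48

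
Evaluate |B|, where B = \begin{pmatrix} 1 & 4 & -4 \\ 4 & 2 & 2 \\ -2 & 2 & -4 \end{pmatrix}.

Expand along row 1:
  + 1 · |2 2; 2 -4| = 1·(-8 − 4) = -12
  − 4 · |4 2; -2 -4| = −4·(-16 − (-4)) = 48
  + (-4) · |4 2; -2 2| = (-4)·(8 − (-4)) = -48
Sum: (-12) + (48) + (-48) = -12

The determinant is -12.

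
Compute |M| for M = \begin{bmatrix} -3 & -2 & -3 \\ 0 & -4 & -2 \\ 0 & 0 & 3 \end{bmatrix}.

The determinant is 36.

M is upper triangular, so det(M) is the product of the diagonal entries:
det = (-3) · (-4) · (3) = 36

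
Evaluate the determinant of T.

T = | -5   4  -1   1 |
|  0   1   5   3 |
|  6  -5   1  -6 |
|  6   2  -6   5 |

Expand along row 2 (it has 1 zero):
  + (1) · M_22   where M_22 = det([-5 -1 1; 6 1 -6; 6 -6 5]) = 179
  − (5) · M_23   where M_23 = det([-5 4 1; 6 -5 -6; 6 2 5]) = -157
  + (3) · M_24   where M_24 = det([-5 4 -1; 6 -5 1; 6 2 -6]) = -14
det = (+1)·(1)·(179) + (-1)·(5)·(-157) + (+1)·(3)·(-14) = 922

det(T) = 922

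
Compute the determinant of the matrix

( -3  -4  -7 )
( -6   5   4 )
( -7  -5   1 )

The determinant is -442.

Expand along column 1:
  + (-3) · |5 4; -5 1| = (-3)·(5 − (-20)) = -75
  − (-6) · |-4 -7; -5 1| = −(-6)·(-4 − 35) = -234
  + (-7) · |-4 -7; 5 4| = (-7)·(-16 − (-35)) = -133
Sum: (-75) + (-234) + (-133) = -442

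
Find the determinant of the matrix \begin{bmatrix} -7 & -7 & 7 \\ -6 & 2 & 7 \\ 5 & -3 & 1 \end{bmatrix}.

Expand along column 1:
  + (-7) · |2 7; -3 1| = (-7)·(2 − (-21)) = -161
  − (-6) · |-7 7; -3 1| = −(-6)·(-7 − (-21)) = 84
  + 5 · |-7 7; 2 7| = 5·(-49 − 14) = -315
Sum: (-161) + (84) + (-315) = -392

The determinant is -392.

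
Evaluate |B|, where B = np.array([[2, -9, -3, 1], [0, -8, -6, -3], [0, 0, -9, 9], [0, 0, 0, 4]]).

det(B) = 576

B is upper triangular, so det(B) is the product of the diagonal entries:
det = (2) · (-8) · (-9) · (4) = 576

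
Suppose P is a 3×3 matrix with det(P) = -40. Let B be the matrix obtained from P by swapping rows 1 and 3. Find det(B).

Swapping two rows multiplies the determinant by −1.
det(B) = (-1)·(-40) = 40

40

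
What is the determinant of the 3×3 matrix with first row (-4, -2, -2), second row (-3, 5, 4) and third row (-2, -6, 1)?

The determinant is -162.

Expand along column 1:
  + (-4) · |5 4; -6 1| = (-4)·(5 − (-24)) = -116
  − (-3) · |-2 -2; -6 1| = −(-3)·(-2 − 12) = -42
  + (-2) · |-2 -2; 5 4| = (-2)·(-8 − (-10)) = -4
Sum: (-116) + (-42) + (-4) = -162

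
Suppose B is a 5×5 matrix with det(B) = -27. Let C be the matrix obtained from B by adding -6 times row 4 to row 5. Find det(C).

Adding a multiple of one row to another leaves the determinant unchanged.
det(C) = (1)·(-27) = -27

-27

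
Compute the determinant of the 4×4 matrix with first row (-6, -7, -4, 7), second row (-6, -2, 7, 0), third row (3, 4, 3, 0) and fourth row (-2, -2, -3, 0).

Expand along column 4 (it has 3 zeros):
  − (7) · M_14   where M_14 = det([-6 -2 7; 3 4 3; -2 -2 -3]) = 44
det = (-1)·(7)·(44) = -308

The determinant is -308.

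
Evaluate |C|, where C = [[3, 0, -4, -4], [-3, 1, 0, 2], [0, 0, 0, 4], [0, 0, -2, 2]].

C is block upper-triangular with a 2×2 block and a 2×2 block on the diagonal, so its determinant equals the product of the determinants of the diagonal blocks.
det of the 2×2 block = 3
det of the 2×2 block = 8
det = (3)·(8) = 24

|C| = 24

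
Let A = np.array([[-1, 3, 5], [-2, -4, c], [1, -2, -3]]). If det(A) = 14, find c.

Expanding along the row containing c, det(A) is linear in c: det(A) = (1)·c + (10).
Set (1)·c + (10) = 14  ⇒  (1)·c = 4  ⇒  c = 4.

c = 4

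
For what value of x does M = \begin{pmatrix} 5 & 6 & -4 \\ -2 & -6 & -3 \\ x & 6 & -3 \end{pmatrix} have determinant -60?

x = 6

Expanding along the row containing x, det(M) is linear in x: det(M) = (-42)·x + (192).
Set (-42)·x + (192) = -60  ⇒  (-42)·x = -252  ⇒  x = 6.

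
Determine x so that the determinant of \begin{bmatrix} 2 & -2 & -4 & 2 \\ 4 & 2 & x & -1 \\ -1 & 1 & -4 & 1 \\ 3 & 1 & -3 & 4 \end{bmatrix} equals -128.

x = 8

Expanding along the row containing x, det(M) is linear in x: det(M) = (16)·x + (-256).
Set (16)·x + (-256) = -128  ⇒  (16)·x = 128  ⇒  x = 8.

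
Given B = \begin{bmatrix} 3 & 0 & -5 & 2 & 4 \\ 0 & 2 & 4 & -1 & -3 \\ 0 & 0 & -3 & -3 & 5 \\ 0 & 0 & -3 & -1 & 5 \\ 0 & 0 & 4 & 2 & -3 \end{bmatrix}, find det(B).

B is block upper-triangular with a 2×2 block and a 3×3 block on the diagonal, so its determinant equals the product of the determinants of the diagonal blocks.
det of the 2×2 block = 6
det of the 3×3 block = -22
det = (6)·(-22) = -132

-132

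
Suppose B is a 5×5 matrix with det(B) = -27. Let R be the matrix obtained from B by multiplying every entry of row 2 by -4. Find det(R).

Scaling one row by -4 multiplies the determinant by -4.
det(R) = (-4)·(-27) = 108

det(R) = 108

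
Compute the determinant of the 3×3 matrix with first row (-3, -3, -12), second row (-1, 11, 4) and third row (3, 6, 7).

Expand along row 1:
  + (-3) · |11 4; 6 7| = (-3)·(77 − 24) = -159
  − (-3) · |-1 4; 3 7| = −(-3)·(-7 − 12) = -57
  + (-12) · |-1 11; 3 6| = (-12)·(-6 − 33) = 468
Sum: (-159) + (-57) + (468) = 252

252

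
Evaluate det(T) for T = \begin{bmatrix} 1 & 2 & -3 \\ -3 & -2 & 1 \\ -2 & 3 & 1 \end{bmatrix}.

36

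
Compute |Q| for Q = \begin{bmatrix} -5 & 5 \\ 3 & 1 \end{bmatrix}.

-20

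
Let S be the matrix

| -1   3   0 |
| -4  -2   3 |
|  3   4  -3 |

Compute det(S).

Expand along row 1:
  + (-1) · |-2 3; 4 -3| = (-1)·(6 − 12) = 6
  − 3 · |-4 3; 3 -3| = −3·(12 − 9) = -9
Sum: (6) + (-9) = -3

det(S) = -3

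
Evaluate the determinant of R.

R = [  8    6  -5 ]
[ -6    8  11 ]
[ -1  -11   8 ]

det(R) = 1332

Expand along column 1:
  + 8 · |8 11; -11 8| = 8·(64 − (-121)) = 1480
  − (-6) · |6 -5; -11 8| = −(-6)·(48 − 55) = -42
  + (-1) · |6 -5; 8 11| = (-1)·(66 − (-40)) = -106
Sum: (1480) + (-42) + (-106) = 1332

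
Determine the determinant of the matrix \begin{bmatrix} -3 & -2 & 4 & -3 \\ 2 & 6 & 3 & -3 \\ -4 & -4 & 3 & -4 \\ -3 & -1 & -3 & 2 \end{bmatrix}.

The determinant is 225.

Expand along row 1:
  + (-3) · M_11   where M_11 = det([6 3 -3; -4 3 -4; -1 -3 2]) = -45
  − (-2) · M_12   where M_12 = det([2 3 -3; -4 3 -4; -3 -3 2]) = -15
  + (4) · M_13   where M_13 = det([2 6 -3; -4 -4 -4; -3 -1 2]) = 120
  − (-3) · M_14   where M_14 = det([2 6 3; -4 -4 3; -3 -1 -3]) = -120
det = (+1)·(-3)·(-45) + (-1)·(-2)·(-15) + (+1)·(4)·(120) + (-1)·(-3)·(-120) = 225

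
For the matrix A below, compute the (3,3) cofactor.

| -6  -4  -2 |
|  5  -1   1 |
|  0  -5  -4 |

26

Delete row 3 and column 3; the remaining 2×2 submatrix is [-6 -4; 5 -1].
Its determinant is (-6)·(-1) − (-4)·5 = 26.
The cofactor carries sign (−1)^(3+3) = +1, so C_{3,3} = +(26) = 26.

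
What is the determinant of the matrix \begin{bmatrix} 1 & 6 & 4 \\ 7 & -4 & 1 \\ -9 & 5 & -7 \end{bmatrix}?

Expand along column 1:
  + 1 · |-4 1; 5 -7| = 1·(28 − 5) = 23
  − 7 · |6 4; 5 -7| = −7·(-42 − 20) = 434
  + (-9) · |6 4; -4 1| = (-9)·(6 − (-16)) = -198
Sum: (23) + (434) + (-198) = 259

The determinant is 259.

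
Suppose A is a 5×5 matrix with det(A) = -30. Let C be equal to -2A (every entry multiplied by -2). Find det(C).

960

For a 5×5 matrix, det(-2A) = (-2)^5·det(A) = -32·det(A).
det(C) = (-32)·(-30) = 960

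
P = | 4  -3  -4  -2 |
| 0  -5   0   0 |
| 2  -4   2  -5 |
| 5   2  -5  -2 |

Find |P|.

Expand along row 2 (it has 3 zeros):
  + (-5) · M_22   where M_22 = det([4 -4 -2; 2 2 -5; 5 -5 -2]) = 8
det = (+1)·(-5)·(8) = -40

-40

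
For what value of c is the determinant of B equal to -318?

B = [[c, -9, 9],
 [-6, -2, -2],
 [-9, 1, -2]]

c = -8

Expanding along the column containing c, det(B) is linear in c: det(B) = (6)·c + (-270).
Set (6)·c + (-270) = -318  ⇒  (6)·c = -48  ⇒  c = -8.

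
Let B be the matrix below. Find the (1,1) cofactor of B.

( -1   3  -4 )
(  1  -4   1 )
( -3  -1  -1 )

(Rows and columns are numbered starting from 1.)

The cofactor is 5.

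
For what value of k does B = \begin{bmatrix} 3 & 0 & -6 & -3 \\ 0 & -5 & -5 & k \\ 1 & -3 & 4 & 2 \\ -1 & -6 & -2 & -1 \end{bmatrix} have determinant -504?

Expanding along the column containing k, det(B) is linear in k: det(B) = (144)·k + (360).
Set (144)·k + (360) = -504  ⇒  (144)·k = -864  ⇒  k = -6.

k = -6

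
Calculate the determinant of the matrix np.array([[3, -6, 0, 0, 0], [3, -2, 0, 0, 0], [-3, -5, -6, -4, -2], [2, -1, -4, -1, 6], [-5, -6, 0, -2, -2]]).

The matrix is block lower-triangular with a 2×2 block and a 3×3 block on the diagonal, so its determinant equals the product of the determinants of the diagonal blocks.
det of the 2×2 block = 12
det of the 3×3 block = -68
det = (12)·(-68) = -816

-816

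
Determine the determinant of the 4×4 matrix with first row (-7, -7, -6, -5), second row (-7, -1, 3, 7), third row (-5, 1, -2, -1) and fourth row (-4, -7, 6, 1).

Expand along row 1:
  + (-7) · M_11   where M_11 = det([-1 3 7; 1 -2 -1; -7 6 1]) = -42
  − (-7) · M_12   where M_12 = det([-7 3 7; -5 -2 -1; -4 6 1]) = -267
  + (-6) · M_13   where M_13 = det([-7 -1 7; -5 1 -1; -4 -7 1]) = 306
  − (-5) · M_14   where M_14 = det([-7 -1 3; -5 1 -2; -4 -7 6]) = 135
det = (+1)·(-7)·(-42) + (-1)·(-7)·(-267) + (+1)·(-6)·(306) + (-1)·(-5)·(135) = -2736

The determinant is -2736.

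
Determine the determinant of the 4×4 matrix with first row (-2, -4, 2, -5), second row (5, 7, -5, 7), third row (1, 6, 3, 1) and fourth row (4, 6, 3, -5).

99

Expand along row 1:
  + (-2) · M_11   where M_11 = det([7 -5 7; 6 3 1; 6 3 -5]) = -306
  − (-4) · M_12   where M_12 = det([5 -5 7; 1 3 1; 4 3 -5]) = -198
  + (2) · M_13   where M_13 = det([5 7 7; 1 6 1; 4 6 -5]) = -243
  − (-5) · M_14   where M_14 = det([5 7 -5; 1 6 3; 4 6 3]) = 153
det = (+1)·(-2)·(-306) + (-1)·(-4)·(-198) + (+1)·(2)·(-243) + (-1)·(-5)·(153) = 99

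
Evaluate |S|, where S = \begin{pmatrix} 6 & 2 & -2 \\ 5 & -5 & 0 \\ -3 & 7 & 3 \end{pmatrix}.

-160

Expand along column 3:
  + (-2) · |5 -5; -3 7| = (-2)·(35 − 15) = -40
  + 3 · |6 2; 5 -5| = 3·(-30 − 10) = -120
Sum: (-40) + (-120) = -160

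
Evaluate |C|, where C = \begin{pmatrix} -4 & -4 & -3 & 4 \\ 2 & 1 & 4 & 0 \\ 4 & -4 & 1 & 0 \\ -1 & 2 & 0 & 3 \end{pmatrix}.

|C| = -308

Expand along column 4 (it has 2 zeros):
  − (4) · M_14   where M_14 = det([2 1 4; 4 -4 1; -1 2 0]) = 11
  + (3) · M_44   where M_44 = det([-4 -4 -3; 2 1 4; 4 -4 1]) = -88
det = (-1)·(4)·(11) + (+1)·(3)·(-88) = -308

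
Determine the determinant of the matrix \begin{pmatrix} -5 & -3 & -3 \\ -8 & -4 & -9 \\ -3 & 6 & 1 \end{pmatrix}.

-175

Expand along row 1:
  + (-5) · |-4 -9; 6 1| = (-5)·(-4 − (-54)) = -250
  − (-3) · |-8 -9; -3 1| = −(-3)·(-8 − 27) = -105
  + (-3) · |-8 -4; -3 6| = (-3)·(-48 − 12) = 180
Sum: (-250) + (-105) + (180) = -175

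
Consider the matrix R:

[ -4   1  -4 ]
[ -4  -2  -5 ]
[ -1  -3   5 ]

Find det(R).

det(R) = 85

Expand along row 1:
  + (-4) · |-2 -5; -3 5| = (-4)·(-10 − 15) = 100
  − 1 · |-4 -5; -1 5| = −1·(-20 − 5) = 25
  + (-4) · |-4 -2; -1 -3| = (-4)·(12 − 2) = -40
Sum: (100) + (25) + (-40) = 85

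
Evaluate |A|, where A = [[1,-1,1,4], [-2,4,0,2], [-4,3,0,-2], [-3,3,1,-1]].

Expand along column 3 (it has 2 zeros):
  + (1) · M_13   where M_13 = det([-2 4 2; -4 3 -2; -3 3 -1]) = -4
  − (1) · M_43   where M_43 = det([1 -1 4; -2 4 2; -4 3 -2]) = 38
det = (+1)·(1)·(-4) + (-1)·(1)·(38) = -42

det(A) = -42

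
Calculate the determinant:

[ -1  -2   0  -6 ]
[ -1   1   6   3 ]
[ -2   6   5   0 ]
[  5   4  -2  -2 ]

Expand along row 1 (it has 1 zero):
  + (-1) · M_11   where M_11 = det([1 6 3; 6 5 0; 4 -2 -2]) = -34
  − (-2) · M_12   where M_12 = det([-1 6 3; -2 5 0; 5 -2 -2]) = -77
  − (-6) · M_14   where M_14 = det([-1 1 6; -2 6 5; 5 4 -2]) = -175
det = (+1)·(-1)·(-34) + (-1)·(-2)·(-77) + (-1)·(-6)·(-175) = -1170

The determinant is -1170.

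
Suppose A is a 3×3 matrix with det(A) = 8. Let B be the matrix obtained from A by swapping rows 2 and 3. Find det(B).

Swapping two rows multiplies the determinant by −1.
det(B) = (-1)·(8) = -8

|B| = -8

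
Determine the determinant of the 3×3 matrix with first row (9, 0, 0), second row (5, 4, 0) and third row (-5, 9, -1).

The matrix is lower triangular, so the determinant is the product of the diagonal entries:
det = (9) · (4) · (-1) = -36

-36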